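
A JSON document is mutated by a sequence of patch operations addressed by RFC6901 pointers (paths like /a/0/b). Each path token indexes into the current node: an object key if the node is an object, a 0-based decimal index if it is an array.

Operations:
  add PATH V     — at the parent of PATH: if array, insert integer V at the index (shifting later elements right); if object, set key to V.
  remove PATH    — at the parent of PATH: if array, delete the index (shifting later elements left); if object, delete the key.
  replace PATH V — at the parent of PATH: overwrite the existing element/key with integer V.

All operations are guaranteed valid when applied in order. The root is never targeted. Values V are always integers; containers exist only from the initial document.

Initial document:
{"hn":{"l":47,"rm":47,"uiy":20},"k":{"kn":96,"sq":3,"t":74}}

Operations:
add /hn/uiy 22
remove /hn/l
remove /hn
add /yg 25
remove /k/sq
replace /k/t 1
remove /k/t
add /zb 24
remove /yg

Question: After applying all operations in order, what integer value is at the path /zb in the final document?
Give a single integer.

After op 1 (add /hn/uiy 22): {"hn":{"l":47,"rm":47,"uiy":22},"k":{"kn":96,"sq":3,"t":74}}
After op 2 (remove /hn/l): {"hn":{"rm":47,"uiy":22},"k":{"kn":96,"sq":3,"t":74}}
After op 3 (remove /hn): {"k":{"kn":96,"sq":3,"t":74}}
After op 4 (add /yg 25): {"k":{"kn":96,"sq":3,"t":74},"yg":25}
After op 5 (remove /k/sq): {"k":{"kn":96,"t":74},"yg":25}
After op 6 (replace /k/t 1): {"k":{"kn":96,"t":1},"yg":25}
After op 7 (remove /k/t): {"k":{"kn":96},"yg":25}
After op 8 (add /zb 24): {"k":{"kn":96},"yg":25,"zb":24}
After op 9 (remove /yg): {"k":{"kn":96},"zb":24}
Value at /zb: 24

Answer: 24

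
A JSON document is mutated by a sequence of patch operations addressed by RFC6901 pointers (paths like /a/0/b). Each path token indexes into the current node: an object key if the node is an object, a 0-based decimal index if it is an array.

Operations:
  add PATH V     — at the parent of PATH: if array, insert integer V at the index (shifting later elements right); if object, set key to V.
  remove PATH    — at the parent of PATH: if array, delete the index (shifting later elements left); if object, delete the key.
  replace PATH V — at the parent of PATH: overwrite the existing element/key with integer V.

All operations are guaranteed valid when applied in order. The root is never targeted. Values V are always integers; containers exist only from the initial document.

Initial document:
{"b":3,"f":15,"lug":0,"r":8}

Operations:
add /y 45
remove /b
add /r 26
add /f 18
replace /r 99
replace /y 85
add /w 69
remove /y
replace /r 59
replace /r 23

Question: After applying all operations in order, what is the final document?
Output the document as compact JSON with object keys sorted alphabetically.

Answer: {"f":18,"lug":0,"r":23,"w":69}

Derivation:
After op 1 (add /y 45): {"b":3,"f":15,"lug":0,"r":8,"y":45}
After op 2 (remove /b): {"f":15,"lug":0,"r":8,"y":45}
After op 3 (add /r 26): {"f":15,"lug":0,"r":26,"y":45}
After op 4 (add /f 18): {"f":18,"lug":0,"r":26,"y":45}
After op 5 (replace /r 99): {"f":18,"lug":0,"r":99,"y":45}
After op 6 (replace /y 85): {"f":18,"lug":0,"r":99,"y":85}
After op 7 (add /w 69): {"f":18,"lug":0,"r":99,"w":69,"y":85}
After op 8 (remove /y): {"f":18,"lug":0,"r":99,"w":69}
After op 9 (replace /r 59): {"f":18,"lug":0,"r":59,"w":69}
After op 10 (replace /r 23): {"f":18,"lug":0,"r":23,"w":69}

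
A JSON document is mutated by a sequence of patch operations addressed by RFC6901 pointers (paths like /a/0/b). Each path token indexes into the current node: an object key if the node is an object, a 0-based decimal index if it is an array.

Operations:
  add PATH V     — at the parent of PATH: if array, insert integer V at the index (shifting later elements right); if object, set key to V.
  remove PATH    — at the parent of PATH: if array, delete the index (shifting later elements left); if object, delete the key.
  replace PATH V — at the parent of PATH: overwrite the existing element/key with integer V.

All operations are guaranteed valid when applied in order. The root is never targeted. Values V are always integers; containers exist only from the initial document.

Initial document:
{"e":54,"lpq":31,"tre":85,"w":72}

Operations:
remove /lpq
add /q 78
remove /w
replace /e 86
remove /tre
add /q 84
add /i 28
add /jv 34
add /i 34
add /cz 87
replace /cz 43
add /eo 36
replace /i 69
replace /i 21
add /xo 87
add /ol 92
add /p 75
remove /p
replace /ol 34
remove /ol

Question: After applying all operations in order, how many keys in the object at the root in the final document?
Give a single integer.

After op 1 (remove /lpq): {"e":54,"tre":85,"w":72}
After op 2 (add /q 78): {"e":54,"q":78,"tre":85,"w":72}
After op 3 (remove /w): {"e":54,"q":78,"tre":85}
After op 4 (replace /e 86): {"e":86,"q":78,"tre":85}
After op 5 (remove /tre): {"e":86,"q":78}
After op 6 (add /q 84): {"e":86,"q":84}
After op 7 (add /i 28): {"e":86,"i":28,"q":84}
After op 8 (add /jv 34): {"e":86,"i":28,"jv":34,"q":84}
After op 9 (add /i 34): {"e":86,"i":34,"jv":34,"q":84}
After op 10 (add /cz 87): {"cz":87,"e":86,"i":34,"jv":34,"q":84}
After op 11 (replace /cz 43): {"cz":43,"e":86,"i":34,"jv":34,"q":84}
After op 12 (add /eo 36): {"cz":43,"e":86,"eo":36,"i":34,"jv":34,"q":84}
After op 13 (replace /i 69): {"cz":43,"e":86,"eo":36,"i":69,"jv":34,"q":84}
After op 14 (replace /i 21): {"cz":43,"e":86,"eo":36,"i":21,"jv":34,"q":84}
After op 15 (add /xo 87): {"cz":43,"e":86,"eo":36,"i":21,"jv":34,"q":84,"xo":87}
After op 16 (add /ol 92): {"cz":43,"e":86,"eo":36,"i":21,"jv":34,"ol":92,"q":84,"xo":87}
After op 17 (add /p 75): {"cz":43,"e":86,"eo":36,"i":21,"jv":34,"ol":92,"p":75,"q":84,"xo":87}
After op 18 (remove /p): {"cz":43,"e":86,"eo":36,"i":21,"jv":34,"ol":92,"q":84,"xo":87}
After op 19 (replace /ol 34): {"cz":43,"e":86,"eo":36,"i":21,"jv":34,"ol":34,"q":84,"xo":87}
After op 20 (remove /ol): {"cz":43,"e":86,"eo":36,"i":21,"jv":34,"q":84,"xo":87}
Size at the root: 7

Answer: 7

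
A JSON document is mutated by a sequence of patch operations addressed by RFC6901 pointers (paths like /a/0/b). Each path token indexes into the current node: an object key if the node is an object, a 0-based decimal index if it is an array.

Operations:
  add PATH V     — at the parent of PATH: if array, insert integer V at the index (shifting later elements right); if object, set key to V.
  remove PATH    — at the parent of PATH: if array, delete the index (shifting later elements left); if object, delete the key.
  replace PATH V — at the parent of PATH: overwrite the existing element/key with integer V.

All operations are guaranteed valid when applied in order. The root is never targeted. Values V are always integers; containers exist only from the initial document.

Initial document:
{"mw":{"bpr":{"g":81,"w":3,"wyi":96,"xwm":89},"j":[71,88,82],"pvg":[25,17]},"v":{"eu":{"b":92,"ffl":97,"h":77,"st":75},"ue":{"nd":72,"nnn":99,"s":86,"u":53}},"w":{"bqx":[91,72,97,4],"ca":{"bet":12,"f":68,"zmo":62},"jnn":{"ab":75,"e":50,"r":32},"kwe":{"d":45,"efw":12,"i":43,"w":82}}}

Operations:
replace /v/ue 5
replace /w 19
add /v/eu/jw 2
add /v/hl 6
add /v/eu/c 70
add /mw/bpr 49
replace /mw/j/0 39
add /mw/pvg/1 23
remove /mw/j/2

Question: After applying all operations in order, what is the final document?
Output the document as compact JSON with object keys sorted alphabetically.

After op 1 (replace /v/ue 5): {"mw":{"bpr":{"g":81,"w":3,"wyi":96,"xwm":89},"j":[71,88,82],"pvg":[25,17]},"v":{"eu":{"b":92,"ffl":97,"h":77,"st":75},"ue":5},"w":{"bqx":[91,72,97,4],"ca":{"bet":12,"f":68,"zmo":62},"jnn":{"ab":75,"e":50,"r":32},"kwe":{"d":45,"efw":12,"i":43,"w":82}}}
After op 2 (replace /w 19): {"mw":{"bpr":{"g":81,"w":3,"wyi":96,"xwm":89},"j":[71,88,82],"pvg":[25,17]},"v":{"eu":{"b":92,"ffl":97,"h":77,"st":75},"ue":5},"w":19}
After op 3 (add /v/eu/jw 2): {"mw":{"bpr":{"g":81,"w":3,"wyi":96,"xwm":89},"j":[71,88,82],"pvg":[25,17]},"v":{"eu":{"b":92,"ffl":97,"h":77,"jw":2,"st":75},"ue":5},"w":19}
After op 4 (add /v/hl 6): {"mw":{"bpr":{"g":81,"w":3,"wyi":96,"xwm":89},"j":[71,88,82],"pvg":[25,17]},"v":{"eu":{"b":92,"ffl":97,"h":77,"jw":2,"st":75},"hl":6,"ue":5},"w":19}
After op 5 (add /v/eu/c 70): {"mw":{"bpr":{"g":81,"w":3,"wyi":96,"xwm":89},"j":[71,88,82],"pvg":[25,17]},"v":{"eu":{"b":92,"c":70,"ffl":97,"h":77,"jw":2,"st":75},"hl":6,"ue":5},"w":19}
After op 6 (add /mw/bpr 49): {"mw":{"bpr":49,"j":[71,88,82],"pvg":[25,17]},"v":{"eu":{"b":92,"c":70,"ffl":97,"h":77,"jw":2,"st":75},"hl":6,"ue":5},"w":19}
After op 7 (replace /mw/j/0 39): {"mw":{"bpr":49,"j":[39,88,82],"pvg":[25,17]},"v":{"eu":{"b":92,"c":70,"ffl":97,"h":77,"jw":2,"st":75},"hl":6,"ue":5},"w":19}
After op 8 (add /mw/pvg/1 23): {"mw":{"bpr":49,"j":[39,88,82],"pvg":[25,23,17]},"v":{"eu":{"b":92,"c":70,"ffl":97,"h":77,"jw":2,"st":75},"hl":6,"ue":5},"w":19}
After op 9 (remove /mw/j/2): {"mw":{"bpr":49,"j":[39,88],"pvg":[25,23,17]},"v":{"eu":{"b":92,"c":70,"ffl":97,"h":77,"jw":2,"st":75},"hl":6,"ue":5},"w":19}

Answer: {"mw":{"bpr":49,"j":[39,88],"pvg":[25,23,17]},"v":{"eu":{"b":92,"c":70,"ffl":97,"h":77,"jw":2,"st":75},"hl":6,"ue":5},"w":19}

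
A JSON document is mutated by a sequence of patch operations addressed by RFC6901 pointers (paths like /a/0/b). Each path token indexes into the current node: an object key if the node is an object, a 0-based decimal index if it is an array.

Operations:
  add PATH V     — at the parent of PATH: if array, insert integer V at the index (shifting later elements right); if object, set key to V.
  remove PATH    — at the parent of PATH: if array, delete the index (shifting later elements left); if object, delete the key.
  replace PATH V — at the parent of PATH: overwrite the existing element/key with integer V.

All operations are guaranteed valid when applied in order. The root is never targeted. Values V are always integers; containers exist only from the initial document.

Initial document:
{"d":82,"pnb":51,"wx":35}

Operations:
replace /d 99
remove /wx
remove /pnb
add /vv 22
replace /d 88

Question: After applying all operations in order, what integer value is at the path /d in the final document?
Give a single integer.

Answer: 88

Derivation:
After op 1 (replace /d 99): {"d":99,"pnb":51,"wx":35}
After op 2 (remove /wx): {"d":99,"pnb":51}
After op 3 (remove /pnb): {"d":99}
After op 4 (add /vv 22): {"d":99,"vv":22}
After op 5 (replace /d 88): {"d":88,"vv":22}
Value at /d: 88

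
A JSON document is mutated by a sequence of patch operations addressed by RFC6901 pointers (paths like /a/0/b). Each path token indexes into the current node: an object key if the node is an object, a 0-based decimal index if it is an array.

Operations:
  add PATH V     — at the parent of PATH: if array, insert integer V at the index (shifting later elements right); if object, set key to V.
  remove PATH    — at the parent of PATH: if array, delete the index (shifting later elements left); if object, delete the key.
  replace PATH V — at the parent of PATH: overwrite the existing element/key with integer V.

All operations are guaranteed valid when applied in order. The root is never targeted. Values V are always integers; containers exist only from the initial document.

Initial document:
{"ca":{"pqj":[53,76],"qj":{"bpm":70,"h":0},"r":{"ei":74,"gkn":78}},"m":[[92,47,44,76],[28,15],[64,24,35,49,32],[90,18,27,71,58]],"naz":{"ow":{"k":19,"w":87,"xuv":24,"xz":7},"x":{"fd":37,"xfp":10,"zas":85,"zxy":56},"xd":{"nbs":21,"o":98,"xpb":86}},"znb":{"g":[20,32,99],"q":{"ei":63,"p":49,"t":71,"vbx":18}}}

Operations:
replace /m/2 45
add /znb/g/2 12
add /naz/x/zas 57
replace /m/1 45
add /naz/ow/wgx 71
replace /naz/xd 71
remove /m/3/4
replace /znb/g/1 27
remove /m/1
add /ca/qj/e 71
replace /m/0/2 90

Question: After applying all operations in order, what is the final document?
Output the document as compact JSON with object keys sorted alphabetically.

Answer: {"ca":{"pqj":[53,76],"qj":{"bpm":70,"e":71,"h":0},"r":{"ei":74,"gkn":78}},"m":[[92,47,90,76],45,[90,18,27,71]],"naz":{"ow":{"k":19,"w":87,"wgx":71,"xuv":24,"xz":7},"x":{"fd":37,"xfp":10,"zas":57,"zxy":56},"xd":71},"znb":{"g":[20,27,12,99],"q":{"ei":63,"p":49,"t":71,"vbx":18}}}

Derivation:
After op 1 (replace /m/2 45): {"ca":{"pqj":[53,76],"qj":{"bpm":70,"h":0},"r":{"ei":74,"gkn":78}},"m":[[92,47,44,76],[28,15],45,[90,18,27,71,58]],"naz":{"ow":{"k":19,"w":87,"xuv":24,"xz":7},"x":{"fd":37,"xfp":10,"zas":85,"zxy":56},"xd":{"nbs":21,"o":98,"xpb":86}},"znb":{"g":[20,32,99],"q":{"ei":63,"p":49,"t":71,"vbx":18}}}
After op 2 (add /znb/g/2 12): {"ca":{"pqj":[53,76],"qj":{"bpm":70,"h":0},"r":{"ei":74,"gkn":78}},"m":[[92,47,44,76],[28,15],45,[90,18,27,71,58]],"naz":{"ow":{"k":19,"w":87,"xuv":24,"xz":7},"x":{"fd":37,"xfp":10,"zas":85,"zxy":56},"xd":{"nbs":21,"o":98,"xpb":86}},"znb":{"g":[20,32,12,99],"q":{"ei":63,"p":49,"t":71,"vbx":18}}}
After op 3 (add /naz/x/zas 57): {"ca":{"pqj":[53,76],"qj":{"bpm":70,"h":0},"r":{"ei":74,"gkn":78}},"m":[[92,47,44,76],[28,15],45,[90,18,27,71,58]],"naz":{"ow":{"k":19,"w":87,"xuv":24,"xz":7},"x":{"fd":37,"xfp":10,"zas":57,"zxy":56},"xd":{"nbs":21,"o":98,"xpb":86}},"znb":{"g":[20,32,12,99],"q":{"ei":63,"p":49,"t":71,"vbx":18}}}
After op 4 (replace /m/1 45): {"ca":{"pqj":[53,76],"qj":{"bpm":70,"h":0},"r":{"ei":74,"gkn":78}},"m":[[92,47,44,76],45,45,[90,18,27,71,58]],"naz":{"ow":{"k":19,"w":87,"xuv":24,"xz":7},"x":{"fd":37,"xfp":10,"zas":57,"zxy":56},"xd":{"nbs":21,"o":98,"xpb":86}},"znb":{"g":[20,32,12,99],"q":{"ei":63,"p":49,"t":71,"vbx":18}}}
After op 5 (add /naz/ow/wgx 71): {"ca":{"pqj":[53,76],"qj":{"bpm":70,"h":0},"r":{"ei":74,"gkn":78}},"m":[[92,47,44,76],45,45,[90,18,27,71,58]],"naz":{"ow":{"k":19,"w":87,"wgx":71,"xuv":24,"xz":7},"x":{"fd":37,"xfp":10,"zas":57,"zxy":56},"xd":{"nbs":21,"o":98,"xpb":86}},"znb":{"g":[20,32,12,99],"q":{"ei":63,"p":49,"t":71,"vbx":18}}}
After op 6 (replace /naz/xd 71): {"ca":{"pqj":[53,76],"qj":{"bpm":70,"h":0},"r":{"ei":74,"gkn":78}},"m":[[92,47,44,76],45,45,[90,18,27,71,58]],"naz":{"ow":{"k":19,"w":87,"wgx":71,"xuv":24,"xz":7},"x":{"fd":37,"xfp":10,"zas":57,"zxy":56},"xd":71},"znb":{"g":[20,32,12,99],"q":{"ei":63,"p":49,"t":71,"vbx":18}}}
After op 7 (remove /m/3/4): {"ca":{"pqj":[53,76],"qj":{"bpm":70,"h":0},"r":{"ei":74,"gkn":78}},"m":[[92,47,44,76],45,45,[90,18,27,71]],"naz":{"ow":{"k":19,"w":87,"wgx":71,"xuv":24,"xz":7},"x":{"fd":37,"xfp":10,"zas":57,"zxy":56},"xd":71},"znb":{"g":[20,32,12,99],"q":{"ei":63,"p":49,"t":71,"vbx":18}}}
After op 8 (replace /znb/g/1 27): {"ca":{"pqj":[53,76],"qj":{"bpm":70,"h":0},"r":{"ei":74,"gkn":78}},"m":[[92,47,44,76],45,45,[90,18,27,71]],"naz":{"ow":{"k":19,"w":87,"wgx":71,"xuv":24,"xz":7},"x":{"fd":37,"xfp":10,"zas":57,"zxy":56},"xd":71},"znb":{"g":[20,27,12,99],"q":{"ei":63,"p":49,"t":71,"vbx":18}}}
After op 9 (remove /m/1): {"ca":{"pqj":[53,76],"qj":{"bpm":70,"h":0},"r":{"ei":74,"gkn":78}},"m":[[92,47,44,76],45,[90,18,27,71]],"naz":{"ow":{"k":19,"w":87,"wgx":71,"xuv":24,"xz":7},"x":{"fd":37,"xfp":10,"zas":57,"zxy":56},"xd":71},"znb":{"g":[20,27,12,99],"q":{"ei":63,"p":49,"t":71,"vbx":18}}}
After op 10 (add /ca/qj/e 71): {"ca":{"pqj":[53,76],"qj":{"bpm":70,"e":71,"h":0},"r":{"ei":74,"gkn":78}},"m":[[92,47,44,76],45,[90,18,27,71]],"naz":{"ow":{"k":19,"w":87,"wgx":71,"xuv":24,"xz":7},"x":{"fd":37,"xfp":10,"zas":57,"zxy":56},"xd":71},"znb":{"g":[20,27,12,99],"q":{"ei":63,"p":49,"t":71,"vbx":18}}}
After op 11 (replace /m/0/2 90): {"ca":{"pqj":[53,76],"qj":{"bpm":70,"e":71,"h":0},"r":{"ei":74,"gkn":78}},"m":[[92,47,90,76],45,[90,18,27,71]],"naz":{"ow":{"k":19,"w":87,"wgx":71,"xuv":24,"xz":7},"x":{"fd":37,"xfp":10,"zas":57,"zxy":56},"xd":71},"znb":{"g":[20,27,12,99],"q":{"ei":63,"p":49,"t":71,"vbx":18}}}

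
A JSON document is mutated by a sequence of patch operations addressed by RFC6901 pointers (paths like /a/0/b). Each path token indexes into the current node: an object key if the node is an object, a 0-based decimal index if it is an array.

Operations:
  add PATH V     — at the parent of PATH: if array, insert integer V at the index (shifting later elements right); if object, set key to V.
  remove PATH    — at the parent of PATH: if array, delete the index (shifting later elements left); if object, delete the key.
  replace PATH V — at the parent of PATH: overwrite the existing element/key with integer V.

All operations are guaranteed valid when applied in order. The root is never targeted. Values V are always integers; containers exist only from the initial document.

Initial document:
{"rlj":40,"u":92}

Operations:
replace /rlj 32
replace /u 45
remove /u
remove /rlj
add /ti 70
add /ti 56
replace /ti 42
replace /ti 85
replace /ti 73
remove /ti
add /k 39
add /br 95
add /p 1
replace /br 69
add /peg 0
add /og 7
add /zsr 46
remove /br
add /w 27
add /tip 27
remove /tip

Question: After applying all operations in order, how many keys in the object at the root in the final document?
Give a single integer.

After op 1 (replace /rlj 32): {"rlj":32,"u":92}
After op 2 (replace /u 45): {"rlj":32,"u":45}
After op 3 (remove /u): {"rlj":32}
After op 4 (remove /rlj): {}
After op 5 (add /ti 70): {"ti":70}
After op 6 (add /ti 56): {"ti":56}
After op 7 (replace /ti 42): {"ti":42}
After op 8 (replace /ti 85): {"ti":85}
After op 9 (replace /ti 73): {"ti":73}
After op 10 (remove /ti): {}
After op 11 (add /k 39): {"k":39}
After op 12 (add /br 95): {"br":95,"k":39}
After op 13 (add /p 1): {"br":95,"k":39,"p":1}
After op 14 (replace /br 69): {"br":69,"k":39,"p":1}
After op 15 (add /peg 0): {"br":69,"k":39,"p":1,"peg":0}
After op 16 (add /og 7): {"br":69,"k":39,"og":7,"p":1,"peg":0}
After op 17 (add /zsr 46): {"br":69,"k":39,"og":7,"p":1,"peg":0,"zsr":46}
After op 18 (remove /br): {"k":39,"og":7,"p":1,"peg":0,"zsr":46}
After op 19 (add /w 27): {"k":39,"og":7,"p":1,"peg":0,"w":27,"zsr":46}
After op 20 (add /tip 27): {"k":39,"og":7,"p":1,"peg":0,"tip":27,"w":27,"zsr":46}
After op 21 (remove /tip): {"k":39,"og":7,"p":1,"peg":0,"w":27,"zsr":46}
Size at the root: 6

Answer: 6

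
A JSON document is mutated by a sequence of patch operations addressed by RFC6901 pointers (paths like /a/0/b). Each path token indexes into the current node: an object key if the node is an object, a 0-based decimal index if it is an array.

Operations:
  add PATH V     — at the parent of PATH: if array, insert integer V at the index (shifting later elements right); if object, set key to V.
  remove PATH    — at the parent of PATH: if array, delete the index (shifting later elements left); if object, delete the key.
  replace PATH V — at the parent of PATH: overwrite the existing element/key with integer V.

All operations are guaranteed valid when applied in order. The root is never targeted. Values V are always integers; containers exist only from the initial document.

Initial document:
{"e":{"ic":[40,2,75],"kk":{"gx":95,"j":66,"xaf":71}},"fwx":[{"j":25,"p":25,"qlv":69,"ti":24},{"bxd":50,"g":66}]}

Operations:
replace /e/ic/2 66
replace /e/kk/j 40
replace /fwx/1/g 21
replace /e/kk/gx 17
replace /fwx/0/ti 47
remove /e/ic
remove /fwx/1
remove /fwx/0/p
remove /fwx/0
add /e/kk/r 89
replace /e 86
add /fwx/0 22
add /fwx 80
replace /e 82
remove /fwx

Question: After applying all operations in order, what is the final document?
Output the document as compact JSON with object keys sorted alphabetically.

After op 1 (replace /e/ic/2 66): {"e":{"ic":[40,2,66],"kk":{"gx":95,"j":66,"xaf":71}},"fwx":[{"j":25,"p":25,"qlv":69,"ti":24},{"bxd":50,"g":66}]}
After op 2 (replace /e/kk/j 40): {"e":{"ic":[40,2,66],"kk":{"gx":95,"j":40,"xaf":71}},"fwx":[{"j":25,"p":25,"qlv":69,"ti":24},{"bxd":50,"g":66}]}
After op 3 (replace /fwx/1/g 21): {"e":{"ic":[40,2,66],"kk":{"gx":95,"j":40,"xaf":71}},"fwx":[{"j":25,"p":25,"qlv":69,"ti":24},{"bxd":50,"g":21}]}
After op 4 (replace /e/kk/gx 17): {"e":{"ic":[40,2,66],"kk":{"gx":17,"j":40,"xaf":71}},"fwx":[{"j":25,"p":25,"qlv":69,"ti":24},{"bxd":50,"g":21}]}
After op 5 (replace /fwx/0/ti 47): {"e":{"ic":[40,2,66],"kk":{"gx":17,"j":40,"xaf":71}},"fwx":[{"j":25,"p":25,"qlv":69,"ti":47},{"bxd":50,"g":21}]}
After op 6 (remove /e/ic): {"e":{"kk":{"gx":17,"j":40,"xaf":71}},"fwx":[{"j":25,"p":25,"qlv":69,"ti":47},{"bxd":50,"g":21}]}
After op 7 (remove /fwx/1): {"e":{"kk":{"gx":17,"j":40,"xaf":71}},"fwx":[{"j":25,"p":25,"qlv":69,"ti":47}]}
After op 8 (remove /fwx/0/p): {"e":{"kk":{"gx":17,"j":40,"xaf":71}},"fwx":[{"j":25,"qlv":69,"ti":47}]}
After op 9 (remove /fwx/0): {"e":{"kk":{"gx":17,"j":40,"xaf":71}},"fwx":[]}
After op 10 (add /e/kk/r 89): {"e":{"kk":{"gx":17,"j":40,"r":89,"xaf":71}},"fwx":[]}
After op 11 (replace /e 86): {"e":86,"fwx":[]}
After op 12 (add /fwx/0 22): {"e":86,"fwx":[22]}
After op 13 (add /fwx 80): {"e":86,"fwx":80}
After op 14 (replace /e 82): {"e":82,"fwx":80}
After op 15 (remove /fwx): {"e":82}

Answer: {"e":82}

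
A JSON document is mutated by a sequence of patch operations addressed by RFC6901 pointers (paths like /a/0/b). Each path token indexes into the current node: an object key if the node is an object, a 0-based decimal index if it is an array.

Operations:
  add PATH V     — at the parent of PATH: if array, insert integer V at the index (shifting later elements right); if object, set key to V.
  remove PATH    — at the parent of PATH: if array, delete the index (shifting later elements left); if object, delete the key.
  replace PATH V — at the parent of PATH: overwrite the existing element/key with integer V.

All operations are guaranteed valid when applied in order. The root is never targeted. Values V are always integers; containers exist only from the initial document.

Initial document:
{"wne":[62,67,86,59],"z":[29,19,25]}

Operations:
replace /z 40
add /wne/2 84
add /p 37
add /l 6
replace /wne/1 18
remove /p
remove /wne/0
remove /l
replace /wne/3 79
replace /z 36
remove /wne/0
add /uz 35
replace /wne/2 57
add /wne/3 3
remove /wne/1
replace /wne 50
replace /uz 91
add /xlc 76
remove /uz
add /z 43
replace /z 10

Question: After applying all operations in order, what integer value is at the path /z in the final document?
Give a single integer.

After op 1 (replace /z 40): {"wne":[62,67,86,59],"z":40}
After op 2 (add /wne/2 84): {"wne":[62,67,84,86,59],"z":40}
After op 3 (add /p 37): {"p":37,"wne":[62,67,84,86,59],"z":40}
After op 4 (add /l 6): {"l":6,"p":37,"wne":[62,67,84,86,59],"z":40}
After op 5 (replace /wne/1 18): {"l":6,"p":37,"wne":[62,18,84,86,59],"z":40}
After op 6 (remove /p): {"l":6,"wne":[62,18,84,86,59],"z":40}
After op 7 (remove /wne/0): {"l":6,"wne":[18,84,86,59],"z":40}
After op 8 (remove /l): {"wne":[18,84,86,59],"z":40}
After op 9 (replace /wne/3 79): {"wne":[18,84,86,79],"z":40}
After op 10 (replace /z 36): {"wne":[18,84,86,79],"z":36}
After op 11 (remove /wne/0): {"wne":[84,86,79],"z":36}
After op 12 (add /uz 35): {"uz":35,"wne":[84,86,79],"z":36}
After op 13 (replace /wne/2 57): {"uz":35,"wne":[84,86,57],"z":36}
After op 14 (add /wne/3 3): {"uz":35,"wne":[84,86,57,3],"z":36}
After op 15 (remove /wne/1): {"uz":35,"wne":[84,57,3],"z":36}
After op 16 (replace /wne 50): {"uz":35,"wne":50,"z":36}
After op 17 (replace /uz 91): {"uz":91,"wne":50,"z":36}
After op 18 (add /xlc 76): {"uz":91,"wne":50,"xlc":76,"z":36}
After op 19 (remove /uz): {"wne":50,"xlc":76,"z":36}
After op 20 (add /z 43): {"wne":50,"xlc":76,"z":43}
After op 21 (replace /z 10): {"wne":50,"xlc":76,"z":10}
Value at /z: 10

Answer: 10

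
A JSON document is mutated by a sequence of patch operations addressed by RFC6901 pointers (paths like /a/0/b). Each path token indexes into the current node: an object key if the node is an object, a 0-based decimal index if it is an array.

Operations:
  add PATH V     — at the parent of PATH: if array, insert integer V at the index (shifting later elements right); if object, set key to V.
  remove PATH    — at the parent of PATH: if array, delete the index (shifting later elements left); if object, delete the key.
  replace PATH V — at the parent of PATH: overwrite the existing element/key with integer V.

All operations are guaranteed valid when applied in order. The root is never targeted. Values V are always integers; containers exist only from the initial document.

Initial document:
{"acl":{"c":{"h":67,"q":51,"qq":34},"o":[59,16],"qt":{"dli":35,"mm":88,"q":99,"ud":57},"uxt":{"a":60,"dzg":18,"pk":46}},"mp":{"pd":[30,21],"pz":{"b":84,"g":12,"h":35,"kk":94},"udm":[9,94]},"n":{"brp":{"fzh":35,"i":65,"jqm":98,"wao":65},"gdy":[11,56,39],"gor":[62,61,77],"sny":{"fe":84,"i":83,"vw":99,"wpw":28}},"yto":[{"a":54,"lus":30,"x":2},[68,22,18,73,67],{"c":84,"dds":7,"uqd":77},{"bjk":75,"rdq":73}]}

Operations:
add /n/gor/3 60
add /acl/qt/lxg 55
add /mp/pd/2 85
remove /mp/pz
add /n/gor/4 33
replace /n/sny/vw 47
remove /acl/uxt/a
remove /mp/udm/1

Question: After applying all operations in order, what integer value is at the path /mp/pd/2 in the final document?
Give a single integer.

Answer: 85

Derivation:
After op 1 (add /n/gor/3 60): {"acl":{"c":{"h":67,"q":51,"qq":34},"o":[59,16],"qt":{"dli":35,"mm":88,"q":99,"ud":57},"uxt":{"a":60,"dzg":18,"pk":46}},"mp":{"pd":[30,21],"pz":{"b":84,"g":12,"h":35,"kk":94},"udm":[9,94]},"n":{"brp":{"fzh":35,"i":65,"jqm":98,"wao":65},"gdy":[11,56,39],"gor":[62,61,77,60],"sny":{"fe":84,"i":83,"vw":99,"wpw":28}},"yto":[{"a":54,"lus":30,"x":2},[68,22,18,73,67],{"c":84,"dds":7,"uqd":77},{"bjk":75,"rdq":73}]}
After op 2 (add /acl/qt/lxg 55): {"acl":{"c":{"h":67,"q":51,"qq":34},"o":[59,16],"qt":{"dli":35,"lxg":55,"mm":88,"q":99,"ud":57},"uxt":{"a":60,"dzg":18,"pk":46}},"mp":{"pd":[30,21],"pz":{"b":84,"g":12,"h":35,"kk":94},"udm":[9,94]},"n":{"brp":{"fzh":35,"i":65,"jqm":98,"wao":65},"gdy":[11,56,39],"gor":[62,61,77,60],"sny":{"fe":84,"i":83,"vw":99,"wpw":28}},"yto":[{"a":54,"lus":30,"x":2},[68,22,18,73,67],{"c":84,"dds":7,"uqd":77},{"bjk":75,"rdq":73}]}
After op 3 (add /mp/pd/2 85): {"acl":{"c":{"h":67,"q":51,"qq":34},"o":[59,16],"qt":{"dli":35,"lxg":55,"mm":88,"q":99,"ud":57},"uxt":{"a":60,"dzg":18,"pk":46}},"mp":{"pd":[30,21,85],"pz":{"b":84,"g":12,"h":35,"kk":94},"udm":[9,94]},"n":{"brp":{"fzh":35,"i":65,"jqm":98,"wao":65},"gdy":[11,56,39],"gor":[62,61,77,60],"sny":{"fe":84,"i":83,"vw":99,"wpw":28}},"yto":[{"a":54,"lus":30,"x":2},[68,22,18,73,67],{"c":84,"dds":7,"uqd":77},{"bjk":75,"rdq":73}]}
After op 4 (remove /mp/pz): {"acl":{"c":{"h":67,"q":51,"qq":34},"o":[59,16],"qt":{"dli":35,"lxg":55,"mm":88,"q":99,"ud":57},"uxt":{"a":60,"dzg":18,"pk":46}},"mp":{"pd":[30,21,85],"udm":[9,94]},"n":{"brp":{"fzh":35,"i":65,"jqm":98,"wao":65},"gdy":[11,56,39],"gor":[62,61,77,60],"sny":{"fe":84,"i":83,"vw":99,"wpw":28}},"yto":[{"a":54,"lus":30,"x":2},[68,22,18,73,67],{"c":84,"dds":7,"uqd":77},{"bjk":75,"rdq":73}]}
After op 5 (add /n/gor/4 33): {"acl":{"c":{"h":67,"q":51,"qq":34},"o":[59,16],"qt":{"dli":35,"lxg":55,"mm":88,"q":99,"ud":57},"uxt":{"a":60,"dzg":18,"pk":46}},"mp":{"pd":[30,21,85],"udm":[9,94]},"n":{"brp":{"fzh":35,"i":65,"jqm":98,"wao":65},"gdy":[11,56,39],"gor":[62,61,77,60,33],"sny":{"fe":84,"i":83,"vw":99,"wpw":28}},"yto":[{"a":54,"lus":30,"x":2},[68,22,18,73,67],{"c":84,"dds":7,"uqd":77},{"bjk":75,"rdq":73}]}
After op 6 (replace /n/sny/vw 47): {"acl":{"c":{"h":67,"q":51,"qq":34},"o":[59,16],"qt":{"dli":35,"lxg":55,"mm":88,"q":99,"ud":57},"uxt":{"a":60,"dzg":18,"pk":46}},"mp":{"pd":[30,21,85],"udm":[9,94]},"n":{"brp":{"fzh":35,"i":65,"jqm":98,"wao":65},"gdy":[11,56,39],"gor":[62,61,77,60,33],"sny":{"fe":84,"i":83,"vw":47,"wpw":28}},"yto":[{"a":54,"lus":30,"x":2},[68,22,18,73,67],{"c":84,"dds":7,"uqd":77},{"bjk":75,"rdq":73}]}
After op 7 (remove /acl/uxt/a): {"acl":{"c":{"h":67,"q":51,"qq":34},"o":[59,16],"qt":{"dli":35,"lxg":55,"mm":88,"q":99,"ud":57},"uxt":{"dzg":18,"pk":46}},"mp":{"pd":[30,21,85],"udm":[9,94]},"n":{"brp":{"fzh":35,"i":65,"jqm":98,"wao":65},"gdy":[11,56,39],"gor":[62,61,77,60,33],"sny":{"fe":84,"i":83,"vw":47,"wpw":28}},"yto":[{"a":54,"lus":30,"x":2},[68,22,18,73,67],{"c":84,"dds":7,"uqd":77},{"bjk":75,"rdq":73}]}
After op 8 (remove /mp/udm/1): {"acl":{"c":{"h":67,"q":51,"qq":34},"o":[59,16],"qt":{"dli":35,"lxg":55,"mm":88,"q":99,"ud":57},"uxt":{"dzg":18,"pk":46}},"mp":{"pd":[30,21,85],"udm":[9]},"n":{"brp":{"fzh":35,"i":65,"jqm":98,"wao":65},"gdy":[11,56,39],"gor":[62,61,77,60,33],"sny":{"fe":84,"i":83,"vw":47,"wpw":28}},"yto":[{"a":54,"lus":30,"x":2},[68,22,18,73,67],{"c":84,"dds":7,"uqd":77},{"bjk":75,"rdq":73}]}
Value at /mp/pd/2: 85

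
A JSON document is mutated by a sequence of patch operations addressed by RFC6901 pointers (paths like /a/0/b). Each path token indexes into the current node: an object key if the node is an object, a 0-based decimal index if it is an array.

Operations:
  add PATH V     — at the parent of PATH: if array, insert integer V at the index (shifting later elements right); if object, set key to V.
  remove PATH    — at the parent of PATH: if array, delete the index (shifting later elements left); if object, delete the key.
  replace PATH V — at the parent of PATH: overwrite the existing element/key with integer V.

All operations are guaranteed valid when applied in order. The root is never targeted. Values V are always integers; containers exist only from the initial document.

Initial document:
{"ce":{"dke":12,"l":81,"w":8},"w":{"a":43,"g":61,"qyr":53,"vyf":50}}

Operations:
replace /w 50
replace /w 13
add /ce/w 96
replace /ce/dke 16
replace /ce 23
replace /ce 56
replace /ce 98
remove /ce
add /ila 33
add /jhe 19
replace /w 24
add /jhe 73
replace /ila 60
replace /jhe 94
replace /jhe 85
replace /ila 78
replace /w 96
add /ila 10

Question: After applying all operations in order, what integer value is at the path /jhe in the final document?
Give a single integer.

After op 1 (replace /w 50): {"ce":{"dke":12,"l":81,"w":8},"w":50}
After op 2 (replace /w 13): {"ce":{"dke":12,"l":81,"w":8},"w":13}
After op 3 (add /ce/w 96): {"ce":{"dke":12,"l":81,"w":96},"w":13}
After op 4 (replace /ce/dke 16): {"ce":{"dke":16,"l":81,"w":96},"w":13}
After op 5 (replace /ce 23): {"ce":23,"w":13}
After op 6 (replace /ce 56): {"ce":56,"w":13}
After op 7 (replace /ce 98): {"ce":98,"w":13}
After op 8 (remove /ce): {"w":13}
After op 9 (add /ila 33): {"ila":33,"w":13}
After op 10 (add /jhe 19): {"ila":33,"jhe":19,"w":13}
After op 11 (replace /w 24): {"ila":33,"jhe":19,"w":24}
After op 12 (add /jhe 73): {"ila":33,"jhe":73,"w":24}
After op 13 (replace /ila 60): {"ila":60,"jhe":73,"w":24}
After op 14 (replace /jhe 94): {"ila":60,"jhe":94,"w":24}
After op 15 (replace /jhe 85): {"ila":60,"jhe":85,"w":24}
After op 16 (replace /ila 78): {"ila":78,"jhe":85,"w":24}
After op 17 (replace /w 96): {"ila":78,"jhe":85,"w":96}
After op 18 (add /ila 10): {"ila":10,"jhe":85,"w":96}
Value at /jhe: 85

Answer: 85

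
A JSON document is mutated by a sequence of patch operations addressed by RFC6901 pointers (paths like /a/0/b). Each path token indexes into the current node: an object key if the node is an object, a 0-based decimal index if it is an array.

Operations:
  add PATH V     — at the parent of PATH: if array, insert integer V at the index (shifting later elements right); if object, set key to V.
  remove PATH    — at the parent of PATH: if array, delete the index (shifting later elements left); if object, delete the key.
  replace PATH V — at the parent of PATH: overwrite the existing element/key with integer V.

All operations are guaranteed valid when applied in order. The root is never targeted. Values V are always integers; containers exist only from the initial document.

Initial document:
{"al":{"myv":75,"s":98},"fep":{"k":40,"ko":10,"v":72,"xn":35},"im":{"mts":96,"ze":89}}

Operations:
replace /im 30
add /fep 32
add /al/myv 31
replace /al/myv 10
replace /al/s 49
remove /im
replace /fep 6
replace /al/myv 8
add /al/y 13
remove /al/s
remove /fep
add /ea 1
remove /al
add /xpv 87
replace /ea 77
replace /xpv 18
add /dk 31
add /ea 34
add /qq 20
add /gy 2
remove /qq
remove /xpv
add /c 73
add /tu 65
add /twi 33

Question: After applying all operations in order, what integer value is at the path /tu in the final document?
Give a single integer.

After op 1 (replace /im 30): {"al":{"myv":75,"s":98},"fep":{"k":40,"ko":10,"v":72,"xn":35},"im":30}
After op 2 (add /fep 32): {"al":{"myv":75,"s":98},"fep":32,"im":30}
After op 3 (add /al/myv 31): {"al":{"myv":31,"s":98},"fep":32,"im":30}
After op 4 (replace /al/myv 10): {"al":{"myv":10,"s":98},"fep":32,"im":30}
After op 5 (replace /al/s 49): {"al":{"myv":10,"s":49},"fep":32,"im":30}
After op 6 (remove /im): {"al":{"myv":10,"s":49},"fep":32}
After op 7 (replace /fep 6): {"al":{"myv":10,"s":49},"fep":6}
After op 8 (replace /al/myv 8): {"al":{"myv":8,"s":49},"fep":6}
After op 9 (add /al/y 13): {"al":{"myv":8,"s":49,"y":13},"fep":6}
After op 10 (remove /al/s): {"al":{"myv":8,"y":13},"fep":6}
After op 11 (remove /fep): {"al":{"myv":8,"y":13}}
After op 12 (add /ea 1): {"al":{"myv":8,"y":13},"ea":1}
After op 13 (remove /al): {"ea":1}
After op 14 (add /xpv 87): {"ea":1,"xpv":87}
After op 15 (replace /ea 77): {"ea":77,"xpv":87}
After op 16 (replace /xpv 18): {"ea":77,"xpv":18}
After op 17 (add /dk 31): {"dk":31,"ea":77,"xpv":18}
After op 18 (add /ea 34): {"dk":31,"ea":34,"xpv":18}
After op 19 (add /qq 20): {"dk":31,"ea":34,"qq":20,"xpv":18}
After op 20 (add /gy 2): {"dk":31,"ea":34,"gy":2,"qq":20,"xpv":18}
After op 21 (remove /qq): {"dk":31,"ea":34,"gy":2,"xpv":18}
After op 22 (remove /xpv): {"dk":31,"ea":34,"gy":2}
After op 23 (add /c 73): {"c":73,"dk":31,"ea":34,"gy":2}
After op 24 (add /tu 65): {"c":73,"dk":31,"ea":34,"gy":2,"tu":65}
After op 25 (add /twi 33): {"c":73,"dk":31,"ea":34,"gy":2,"tu":65,"twi":33}
Value at /tu: 65

Answer: 65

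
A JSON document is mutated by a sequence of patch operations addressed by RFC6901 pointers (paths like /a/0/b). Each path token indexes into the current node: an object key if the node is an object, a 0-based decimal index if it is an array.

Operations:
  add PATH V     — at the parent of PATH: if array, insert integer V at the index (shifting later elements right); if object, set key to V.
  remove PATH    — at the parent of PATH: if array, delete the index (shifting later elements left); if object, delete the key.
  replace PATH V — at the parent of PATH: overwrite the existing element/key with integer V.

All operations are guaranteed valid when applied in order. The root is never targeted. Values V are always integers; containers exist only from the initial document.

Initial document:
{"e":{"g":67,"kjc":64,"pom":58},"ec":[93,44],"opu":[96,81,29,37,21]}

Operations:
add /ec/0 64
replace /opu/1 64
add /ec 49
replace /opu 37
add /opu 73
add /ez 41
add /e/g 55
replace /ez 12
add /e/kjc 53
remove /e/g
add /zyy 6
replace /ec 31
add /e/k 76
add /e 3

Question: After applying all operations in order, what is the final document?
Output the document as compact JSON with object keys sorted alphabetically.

After op 1 (add /ec/0 64): {"e":{"g":67,"kjc":64,"pom":58},"ec":[64,93,44],"opu":[96,81,29,37,21]}
After op 2 (replace /opu/1 64): {"e":{"g":67,"kjc":64,"pom":58},"ec":[64,93,44],"opu":[96,64,29,37,21]}
After op 3 (add /ec 49): {"e":{"g":67,"kjc":64,"pom":58},"ec":49,"opu":[96,64,29,37,21]}
After op 4 (replace /opu 37): {"e":{"g":67,"kjc":64,"pom":58},"ec":49,"opu":37}
After op 5 (add /opu 73): {"e":{"g":67,"kjc":64,"pom":58},"ec":49,"opu":73}
After op 6 (add /ez 41): {"e":{"g":67,"kjc":64,"pom":58},"ec":49,"ez":41,"opu":73}
After op 7 (add /e/g 55): {"e":{"g":55,"kjc":64,"pom":58},"ec":49,"ez":41,"opu":73}
After op 8 (replace /ez 12): {"e":{"g":55,"kjc":64,"pom":58},"ec":49,"ez":12,"opu":73}
After op 9 (add /e/kjc 53): {"e":{"g":55,"kjc":53,"pom":58},"ec":49,"ez":12,"opu":73}
After op 10 (remove /e/g): {"e":{"kjc":53,"pom":58},"ec":49,"ez":12,"opu":73}
After op 11 (add /zyy 6): {"e":{"kjc":53,"pom":58},"ec":49,"ez":12,"opu":73,"zyy":6}
After op 12 (replace /ec 31): {"e":{"kjc":53,"pom":58},"ec":31,"ez":12,"opu":73,"zyy":6}
After op 13 (add /e/k 76): {"e":{"k":76,"kjc":53,"pom":58},"ec":31,"ez":12,"opu":73,"zyy":6}
After op 14 (add /e 3): {"e":3,"ec":31,"ez":12,"opu":73,"zyy":6}

Answer: {"e":3,"ec":31,"ez":12,"opu":73,"zyy":6}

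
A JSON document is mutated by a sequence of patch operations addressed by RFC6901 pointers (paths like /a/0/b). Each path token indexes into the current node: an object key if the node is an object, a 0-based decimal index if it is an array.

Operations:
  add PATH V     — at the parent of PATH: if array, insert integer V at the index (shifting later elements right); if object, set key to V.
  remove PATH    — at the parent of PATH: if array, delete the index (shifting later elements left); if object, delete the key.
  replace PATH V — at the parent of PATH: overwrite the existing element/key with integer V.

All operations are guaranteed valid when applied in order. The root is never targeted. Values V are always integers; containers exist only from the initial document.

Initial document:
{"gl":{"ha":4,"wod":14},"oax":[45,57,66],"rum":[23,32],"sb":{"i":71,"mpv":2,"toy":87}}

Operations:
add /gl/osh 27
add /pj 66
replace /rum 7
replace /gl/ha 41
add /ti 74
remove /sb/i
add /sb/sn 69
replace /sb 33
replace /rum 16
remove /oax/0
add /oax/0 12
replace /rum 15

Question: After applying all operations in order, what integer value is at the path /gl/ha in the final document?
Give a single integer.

After op 1 (add /gl/osh 27): {"gl":{"ha":4,"osh":27,"wod":14},"oax":[45,57,66],"rum":[23,32],"sb":{"i":71,"mpv":2,"toy":87}}
After op 2 (add /pj 66): {"gl":{"ha":4,"osh":27,"wod":14},"oax":[45,57,66],"pj":66,"rum":[23,32],"sb":{"i":71,"mpv":2,"toy":87}}
After op 3 (replace /rum 7): {"gl":{"ha":4,"osh":27,"wod":14},"oax":[45,57,66],"pj":66,"rum":7,"sb":{"i":71,"mpv":2,"toy":87}}
After op 4 (replace /gl/ha 41): {"gl":{"ha":41,"osh":27,"wod":14},"oax":[45,57,66],"pj":66,"rum":7,"sb":{"i":71,"mpv":2,"toy":87}}
After op 5 (add /ti 74): {"gl":{"ha":41,"osh":27,"wod":14},"oax":[45,57,66],"pj":66,"rum":7,"sb":{"i":71,"mpv":2,"toy":87},"ti":74}
After op 6 (remove /sb/i): {"gl":{"ha":41,"osh":27,"wod":14},"oax":[45,57,66],"pj":66,"rum":7,"sb":{"mpv":2,"toy":87},"ti":74}
After op 7 (add /sb/sn 69): {"gl":{"ha":41,"osh":27,"wod":14},"oax":[45,57,66],"pj":66,"rum":7,"sb":{"mpv":2,"sn":69,"toy":87},"ti":74}
After op 8 (replace /sb 33): {"gl":{"ha":41,"osh":27,"wod":14},"oax":[45,57,66],"pj":66,"rum":7,"sb":33,"ti":74}
After op 9 (replace /rum 16): {"gl":{"ha":41,"osh":27,"wod":14},"oax":[45,57,66],"pj":66,"rum":16,"sb":33,"ti":74}
After op 10 (remove /oax/0): {"gl":{"ha":41,"osh":27,"wod":14},"oax":[57,66],"pj":66,"rum":16,"sb":33,"ti":74}
After op 11 (add /oax/0 12): {"gl":{"ha":41,"osh":27,"wod":14},"oax":[12,57,66],"pj":66,"rum":16,"sb":33,"ti":74}
After op 12 (replace /rum 15): {"gl":{"ha":41,"osh":27,"wod":14},"oax":[12,57,66],"pj":66,"rum":15,"sb":33,"ti":74}
Value at /gl/ha: 41

Answer: 41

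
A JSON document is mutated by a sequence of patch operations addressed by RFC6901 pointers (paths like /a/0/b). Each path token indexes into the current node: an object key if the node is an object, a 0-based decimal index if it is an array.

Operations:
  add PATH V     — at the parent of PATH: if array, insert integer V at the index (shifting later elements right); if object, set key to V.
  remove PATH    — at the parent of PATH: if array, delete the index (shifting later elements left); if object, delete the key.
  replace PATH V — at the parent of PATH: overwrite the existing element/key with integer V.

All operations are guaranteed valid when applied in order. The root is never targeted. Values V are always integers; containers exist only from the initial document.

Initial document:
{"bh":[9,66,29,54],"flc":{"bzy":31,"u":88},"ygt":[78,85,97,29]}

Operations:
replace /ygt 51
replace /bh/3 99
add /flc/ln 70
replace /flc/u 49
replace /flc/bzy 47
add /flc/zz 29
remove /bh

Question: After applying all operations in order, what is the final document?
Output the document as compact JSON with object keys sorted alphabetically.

After op 1 (replace /ygt 51): {"bh":[9,66,29,54],"flc":{"bzy":31,"u":88},"ygt":51}
After op 2 (replace /bh/3 99): {"bh":[9,66,29,99],"flc":{"bzy":31,"u":88},"ygt":51}
After op 3 (add /flc/ln 70): {"bh":[9,66,29,99],"flc":{"bzy":31,"ln":70,"u":88},"ygt":51}
After op 4 (replace /flc/u 49): {"bh":[9,66,29,99],"flc":{"bzy":31,"ln":70,"u":49},"ygt":51}
After op 5 (replace /flc/bzy 47): {"bh":[9,66,29,99],"flc":{"bzy":47,"ln":70,"u":49},"ygt":51}
After op 6 (add /flc/zz 29): {"bh":[9,66,29,99],"flc":{"bzy":47,"ln":70,"u":49,"zz":29},"ygt":51}
After op 7 (remove /bh): {"flc":{"bzy":47,"ln":70,"u":49,"zz":29},"ygt":51}

Answer: {"flc":{"bzy":47,"ln":70,"u":49,"zz":29},"ygt":51}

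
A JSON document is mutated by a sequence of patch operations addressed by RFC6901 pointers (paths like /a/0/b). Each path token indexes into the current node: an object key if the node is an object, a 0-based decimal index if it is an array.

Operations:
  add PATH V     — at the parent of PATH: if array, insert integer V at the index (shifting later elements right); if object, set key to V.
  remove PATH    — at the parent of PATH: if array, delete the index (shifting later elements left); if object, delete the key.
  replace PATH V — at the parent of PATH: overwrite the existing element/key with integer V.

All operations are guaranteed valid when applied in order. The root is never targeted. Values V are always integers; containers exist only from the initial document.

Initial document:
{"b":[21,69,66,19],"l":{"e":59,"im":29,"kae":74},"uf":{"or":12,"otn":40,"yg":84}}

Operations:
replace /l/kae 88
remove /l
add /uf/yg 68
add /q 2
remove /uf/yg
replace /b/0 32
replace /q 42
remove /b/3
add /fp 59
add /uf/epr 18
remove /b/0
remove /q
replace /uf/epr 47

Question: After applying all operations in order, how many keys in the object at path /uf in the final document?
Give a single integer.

Answer: 3

Derivation:
After op 1 (replace /l/kae 88): {"b":[21,69,66,19],"l":{"e":59,"im":29,"kae":88},"uf":{"or":12,"otn":40,"yg":84}}
After op 2 (remove /l): {"b":[21,69,66,19],"uf":{"or":12,"otn":40,"yg":84}}
After op 3 (add /uf/yg 68): {"b":[21,69,66,19],"uf":{"or":12,"otn":40,"yg":68}}
After op 4 (add /q 2): {"b":[21,69,66,19],"q":2,"uf":{"or":12,"otn":40,"yg":68}}
After op 5 (remove /uf/yg): {"b":[21,69,66,19],"q":2,"uf":{"or":12,"otn":40}}
After op 6 (replace /b/0 32): {"b":[32,69,66,19],"q":2,"uf":{"or":12,"otn":40}}
After op 7 (replace /q 42): {"b":[32,69,66,19],"q":42,"uf":{"or":12,"otn":40}}
After op 8 (remove /b/3): {"b":[32,69,66],"q":42,"uf":{"or":12,"otn":40}}
After op 9 (add /fp 59): {"b":[32,69,66],"fp":59,"q":42,"uf":{"or":12,"otn":40}}
After op 10 (add /uf/epr 18): {"b":[32,69,66],"fp":59,"q":42,"uf":{"epr":18,"or":12,"otn":40}}
After op 11 (remove /b/0): {"b":[69,66],"fp":59,"q":42,"uf":{"epr":18,"or":12,"otn":40}}
After op 12 (remove /q): {"b":[69,66],"fp":59,"uf":{"epr":18,"or":12,"otn":40}}
After op 13 (replace /uf/epr 47): {"b":[69,66],"fp":59,"uf":{"epr":47,"or":12,"otn":40}}
Size at path /uf: 3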